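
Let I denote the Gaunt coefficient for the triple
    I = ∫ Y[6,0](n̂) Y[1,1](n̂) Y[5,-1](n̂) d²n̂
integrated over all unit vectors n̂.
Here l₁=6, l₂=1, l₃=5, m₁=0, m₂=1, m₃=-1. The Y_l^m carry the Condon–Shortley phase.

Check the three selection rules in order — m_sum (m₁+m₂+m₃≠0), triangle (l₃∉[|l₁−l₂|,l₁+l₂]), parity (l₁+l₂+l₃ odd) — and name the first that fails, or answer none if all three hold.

m₁+m₂+m₃ = 0 + 1 − 1 = 0  ✓
triangle: |6−1|=5 ≤ l₃=5 ≤ 6+1=7  ✓
parity: l₁+l₂+l₃ = 12 is even  ✓

none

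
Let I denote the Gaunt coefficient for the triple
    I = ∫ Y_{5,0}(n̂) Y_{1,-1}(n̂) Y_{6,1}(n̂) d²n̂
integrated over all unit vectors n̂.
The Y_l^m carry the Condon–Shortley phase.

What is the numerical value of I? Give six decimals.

m-sum 0 ✓  L=12 even ✓  4≤6≤6 ✓
Π(2lᵢ+1) = 11×3×13 = 429
triangle coeff Δ(5,1,6) = 1/858
Σ_t [0,0]: t=0:+1/14400 = 1/14400
(3j)²=6/143 [(5 1 6; 0 0 0)], sign=+1
Σ_t [0,0]: t=0:+1/28800 = 1/28800
(3j)²=7/286 [(5 1 6; 0 -1 1)], sign=-1
⇒ 4πI² = 63/143
I = (-1)√(63/143/(4π)) = -0.18723944

-0.187239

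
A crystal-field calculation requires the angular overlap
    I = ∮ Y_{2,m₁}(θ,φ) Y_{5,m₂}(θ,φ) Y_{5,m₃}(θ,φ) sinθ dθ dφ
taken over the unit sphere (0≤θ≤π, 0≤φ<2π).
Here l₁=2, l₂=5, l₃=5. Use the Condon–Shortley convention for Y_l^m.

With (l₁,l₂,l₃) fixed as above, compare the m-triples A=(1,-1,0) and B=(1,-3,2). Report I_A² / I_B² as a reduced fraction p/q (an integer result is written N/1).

Shared (l₁,l₂,l₃)=(2,5,5): N and (l;000)² cancel in I_A²/I_B².
A: Δ = 2!·2!·8!/13! = 1/38610; Racah Σ t=0..1: t=0:+1/1152 t=1:−1/1440 = 1/5760; ⇒ 3j(2 5 5; 1 -1 0)² = 1/858, sgn -1
B: Δ = 2!·2!·8!/13! = 1/38610; Racah Σ t=0..1: t=0:+1/2880 t=1:−1/10080 = 1/4032; ⇒ 3j(2 5 5; 1 -3 2)² = 10/429, sgn -1
I_A²/I_B² = (1/858)/(10/429) = 1/20

1/20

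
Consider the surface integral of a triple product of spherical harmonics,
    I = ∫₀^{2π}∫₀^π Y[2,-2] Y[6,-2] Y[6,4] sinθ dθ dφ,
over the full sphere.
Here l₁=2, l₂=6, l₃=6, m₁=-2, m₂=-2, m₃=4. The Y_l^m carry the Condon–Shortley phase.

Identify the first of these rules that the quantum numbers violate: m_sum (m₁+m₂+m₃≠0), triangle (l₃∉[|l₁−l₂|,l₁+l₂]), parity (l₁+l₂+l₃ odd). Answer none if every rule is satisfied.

none

m₁+m₂+m₃ = -2 − 2 + 4 = 0  ✓
triangle: |2−6|=4 ≤ l₃=6 ≤ 2+6=8  ✓
parity: l₁+l₂+l₃ = 14 is even  ✓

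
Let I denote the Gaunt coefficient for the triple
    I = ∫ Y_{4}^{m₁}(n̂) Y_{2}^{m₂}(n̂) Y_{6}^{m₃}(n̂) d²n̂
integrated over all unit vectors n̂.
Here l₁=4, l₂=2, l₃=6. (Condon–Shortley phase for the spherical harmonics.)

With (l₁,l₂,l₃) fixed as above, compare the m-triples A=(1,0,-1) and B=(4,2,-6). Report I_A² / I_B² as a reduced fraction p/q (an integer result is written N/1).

14/33

Same 4,2,6: normalisation and zero-m 3j drop out of the ratio.
A: Δ: 0! 8! 4! / 13! → 1/6435; sum: t=0:+1/2880 = 1/2880; 3j²(4 2 6; 1 0 -1) = Δ·Π!·Σ² = 14/429  (sign -1)
B: Δ: 0! 8! 4! / 13! → 1/6435; sum: t=0:+1/967680 = 1/967680; 3j²(4 2 6; 4 2 -6) = Δ·Π!·Σ² = 1/13  (sign +1)
I_A²/I_B² = (14/429)/(1/13) = 14/33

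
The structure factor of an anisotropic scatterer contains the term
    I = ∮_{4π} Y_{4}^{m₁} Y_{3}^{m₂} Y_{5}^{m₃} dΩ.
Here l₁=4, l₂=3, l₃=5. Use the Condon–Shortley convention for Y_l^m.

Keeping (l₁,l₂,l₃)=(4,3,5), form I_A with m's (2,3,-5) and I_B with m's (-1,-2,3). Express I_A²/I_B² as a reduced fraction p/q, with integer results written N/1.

15/1

l's match ⇒ only the (l;m) 3-j factors differ between A and B.
A: triangle coeff Δ(4,3,5) = 1/180180; Σ_t [2,2]: t=2:+1/34560 = 1/34560; (3j)²=5/286 [(4 3 5; 2 3 -5)], sign=+1
B: triangle coeff Δ(4,3,5) = 1/180180; Σ_t [0,1]: t=0:+1/1440 t=1:−1/1152 = -1/5760; (3j)²=1/858 [(4 3 5; -1 -2 3)], sign=-1
I_A²/I_B² = (5/286)/(1/858) = 15/1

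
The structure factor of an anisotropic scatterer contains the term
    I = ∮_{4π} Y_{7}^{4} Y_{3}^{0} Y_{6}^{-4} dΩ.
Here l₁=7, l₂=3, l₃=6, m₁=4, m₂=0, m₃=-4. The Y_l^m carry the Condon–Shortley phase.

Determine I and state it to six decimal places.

Rules hold: Σm=0, L=16 even, 4≤6≤10.
N = 15·7·13 = 1365
Δ = 4!·10!·2!/17! = 1/2042040
Racah Σ t=1..3: t=1:−1/207360 t=2:+1/57600 t=3:−1/207360 = 1/129600
⇒ 3j(7 3 6; 0 0 0)² = 168/12155, sgn +1
Racah Σ t=1..3: t=1:−1/967680 t=2:+1/1451520 t=3:−1/43545600 = -1/2721600
⇒ 3j(7 3 6; 4 0 -4)² = 32/7735, sgn -1
4πI² = N·(3j₀)²·(3jₘ)² = 16128/206635
I = -1·√(0.0780507/4π) = -0.07881037

-0.078810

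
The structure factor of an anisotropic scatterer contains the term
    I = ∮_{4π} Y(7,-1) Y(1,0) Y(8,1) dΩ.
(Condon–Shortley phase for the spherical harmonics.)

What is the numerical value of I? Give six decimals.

-0.242860

m-sum 0 ✓  L=16 even ✓  6≤8≤8 ✓
Π(2lᵢ+1) = 15×3×17 = 765
triangle coeff Δ(7,1,8) = 1/2040
Σ_t [0,0]: t=0:+1/25401600 = 1/25401600
(3j)²=8/255 [(7 1 8; 0 0 0)], sign=+1
Σ_t [0,0]: t=0:+1/29030400 = 1/29030400
(3j)²=21/680 [(7 1 8; -1 0 1)], sign=-1
⇒ 4πI² = 63/85
I = (-1)√(63/85/(4π)) = -0.24285994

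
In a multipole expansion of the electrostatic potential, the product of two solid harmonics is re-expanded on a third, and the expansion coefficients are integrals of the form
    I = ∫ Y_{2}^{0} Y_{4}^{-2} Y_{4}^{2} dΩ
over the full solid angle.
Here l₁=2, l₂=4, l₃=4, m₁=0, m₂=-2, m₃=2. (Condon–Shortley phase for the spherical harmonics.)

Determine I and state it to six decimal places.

0.065536

Rules hold: Σm=0, L=10 even, 2≤4≤6.
N = 5·9·9 = 405
Δ = 2!·2!·6!/11! = 1/13860
Racah Σ t=0..2: t=0:+1/192 t=1:−1/36 t=2:+1/192 = -5/288
⇒ 3j(2 4 4; 0 0 0)² = 20/693, sgn -1
Racah Σ t=0..2: t=0:+1/192 t=1:−1/120 t=2:+1/2880 = -1/360
⇒ 3j(2 4 4; 0 -2 2)² = 16/3465, sgn -1
4πI² = N·(3j₀)²·(3jₘ)² = 320/5929
I = +1·√(0.053972/4π) = 0.06553591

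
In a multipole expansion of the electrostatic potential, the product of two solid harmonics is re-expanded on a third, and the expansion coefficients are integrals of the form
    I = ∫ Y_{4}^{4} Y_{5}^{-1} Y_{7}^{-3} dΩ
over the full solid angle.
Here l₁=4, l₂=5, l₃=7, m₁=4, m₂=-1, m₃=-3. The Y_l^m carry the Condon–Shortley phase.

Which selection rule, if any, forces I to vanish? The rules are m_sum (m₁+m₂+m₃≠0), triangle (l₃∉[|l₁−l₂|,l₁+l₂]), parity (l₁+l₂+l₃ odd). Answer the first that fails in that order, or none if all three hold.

none

m₁+m₂+m₃ = 4 − 1 − 3 = 0  ✓
triangle: |4−5|=1 ≤ l₃=7 ≤ 4+5=9  ✓
parity: l₁+l₂+l₃ = 16 is even  ✓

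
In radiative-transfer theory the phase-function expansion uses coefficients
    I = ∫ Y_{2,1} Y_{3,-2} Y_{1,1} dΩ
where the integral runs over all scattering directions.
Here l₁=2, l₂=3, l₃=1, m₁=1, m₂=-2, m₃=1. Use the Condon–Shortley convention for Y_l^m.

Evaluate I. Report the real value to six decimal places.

m-sum 0 ✓  L=6 even ✓  1≤1≤5 ✓
Π(2lᵢ+1) = 5×7×3 = 105
triangle coeff Δ(2,3,1) = 1/105
Σ_t [2,2]: t=2:+1/4 = 1/4
(3j)²=3/35 [(2 3 1; 0 0 0)], sign=-1
Σ_t [1,1]: t=1:−1/12 = -1/12
(3j)²=2/21 [(2 3 1; 1 -2 1)], sign=-1
⇒ 4πI² = 6/7
I = (+1)√(6/7/(4π)) = 0.26116903

0.261169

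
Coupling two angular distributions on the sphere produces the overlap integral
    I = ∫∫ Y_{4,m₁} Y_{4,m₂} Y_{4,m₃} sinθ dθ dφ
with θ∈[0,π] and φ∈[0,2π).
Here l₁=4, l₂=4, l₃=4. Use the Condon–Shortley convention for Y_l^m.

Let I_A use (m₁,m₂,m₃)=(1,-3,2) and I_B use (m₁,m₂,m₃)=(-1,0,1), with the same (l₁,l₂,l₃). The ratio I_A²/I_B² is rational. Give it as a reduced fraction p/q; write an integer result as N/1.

70/81

Same 4,4,4: normalisation and zero-m 3j drop out of the ratio.
A: Δ: 4! 4! 4! / 13! → 1/450450; sum: t=0:+1/864 t=1:−1/576 = -1/1728; 3j²(4 4 4; 1 -3 2) = Δ·Π!·Σ² = 5/1287  (sign -1)
B: Δ: 4! 4! 4! / 13! → 1/450450; sum: t=1:−1/864 t=2:+1/96 t=3:−1/144 t=4:+1/3456 = 1/384; 3j²(4 4 4; -1 0 1) = Δ·Π!·Σ² = 9/2002  (sign -1)
I_A²/I_B² = (5/1287)/(9/2002) = 70/81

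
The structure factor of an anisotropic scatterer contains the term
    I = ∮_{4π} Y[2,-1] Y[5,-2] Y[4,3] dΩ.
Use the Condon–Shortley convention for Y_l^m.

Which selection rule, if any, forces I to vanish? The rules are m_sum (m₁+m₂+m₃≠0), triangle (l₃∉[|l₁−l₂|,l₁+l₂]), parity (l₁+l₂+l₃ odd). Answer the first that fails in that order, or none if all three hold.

Σmᵢ = 0  ✓
l₃∈[|l₁−l₂|,l₁+l₂]=[3,7], have l₃=4  ✓
Σlᵢ = 11 ⇒ odd  ✗

parity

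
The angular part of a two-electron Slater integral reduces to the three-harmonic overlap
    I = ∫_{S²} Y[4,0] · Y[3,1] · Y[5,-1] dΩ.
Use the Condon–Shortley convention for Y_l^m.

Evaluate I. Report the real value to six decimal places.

m-sum 0 ✓  L=12 even ✓  1≤5≤7 ✓
Π(2lᵢ+1) = 9×7×11 = 693
triangle coeff Δ(4,3,5) = 1/180180
Σ_t [0,2]: t=0:+1/576 t=1:−1/144 t=2:+1/576 = -1/288
(3j)²=20/1001 [(4 3 5; 0 0 0)], sign=+1
Σ_t [0,2]: t=0:+1/2304 t=1:−1/216 t=2:+1/384 = -11/6912
(3j)²=11/1638 [(4 3 5; 0 1 -1)], sign=-1
⇒ 4πI² = 110/1183
I = (-1)√(110/1183/(4π)) = -0.08601992

-0.086020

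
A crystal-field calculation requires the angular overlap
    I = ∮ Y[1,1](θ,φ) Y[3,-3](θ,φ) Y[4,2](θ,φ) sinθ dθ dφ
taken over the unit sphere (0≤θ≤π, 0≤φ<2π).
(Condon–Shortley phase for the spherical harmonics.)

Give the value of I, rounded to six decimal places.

0.061558

m-sum 0 ✓  L=8 even ✓  2≤4≤4 ✓
Π(2lᵢ+1) = 3×7×9 = 189
triangle coeff Δ(1,3,4) = 1/252
Σ_t [0,0]: t=0:+1/36 = 1/36
(3j)²=4/63 [(1 3 4; 0 0 0)], sign=+1
Σ_t [0,0]: t=0:+1/1440 = 1/1440
(3j)²=1/252 [(1 3 4; 1 -3 2)], sign=+1
⇒ 4πI² = 1/21
I = (+1)√(1/21/(4π)) = 0.06155813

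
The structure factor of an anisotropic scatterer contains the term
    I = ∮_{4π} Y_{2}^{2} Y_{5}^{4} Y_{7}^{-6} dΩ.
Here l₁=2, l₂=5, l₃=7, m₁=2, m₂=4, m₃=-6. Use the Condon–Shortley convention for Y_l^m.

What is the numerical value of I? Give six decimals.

0.303018

Checks pass: Σm=0; 14 even; l₃=7∈[3,7].
(2·2+1)(2·5+1)(2·7+1) = 825
Δ: 0! 4! 10! / 15! → 1/15015
sum: t=0:+1/57600 = 1/57600
3j²(2 5 7; 0 0 0) = Δ·Π!·Σ² = 21/715  (sign -1)
sum: t=0:+1/8709120 = 1/8709120
3j²(2 5 7; 2 4 -6) = Δ·Π!·Σ² = 1/21  (sign -1)
combine: 4πI² = 825·21/715·1/21 = 15/13
take √, sign +1: I = 0.30301841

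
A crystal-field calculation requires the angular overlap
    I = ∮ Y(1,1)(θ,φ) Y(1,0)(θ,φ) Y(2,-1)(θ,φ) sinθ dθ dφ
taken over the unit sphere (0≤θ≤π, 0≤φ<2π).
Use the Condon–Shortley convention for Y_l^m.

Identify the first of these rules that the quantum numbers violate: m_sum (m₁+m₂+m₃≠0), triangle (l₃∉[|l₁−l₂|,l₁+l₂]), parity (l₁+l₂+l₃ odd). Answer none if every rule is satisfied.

none

m₁+m₂+m₃ = 1 + 0 − 1 = 0  ✓
triangle: |1−1|=0 ≤ l₃=2 ≤ 1+1=2  ✓
parity: l₁+l₂+l₃ = 4 is even  ✓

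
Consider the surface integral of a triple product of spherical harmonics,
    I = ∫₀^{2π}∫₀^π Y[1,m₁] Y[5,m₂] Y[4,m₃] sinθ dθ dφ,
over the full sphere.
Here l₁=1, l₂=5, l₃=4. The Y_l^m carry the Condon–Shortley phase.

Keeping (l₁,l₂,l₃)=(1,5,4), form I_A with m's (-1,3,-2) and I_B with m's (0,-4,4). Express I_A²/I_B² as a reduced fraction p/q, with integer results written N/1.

l's match ⇒ only the (l;m) 3-j factors differ between A and B.
A: triangle coeff Δ(1,5,4) = 1/495; Σ_t [2,2]: t=2:+1/2880 = 1/2880; (3j)²=28/495 [(1 5 4; -1 3 -2)], sign=+1
B: triangle coeff Δ(1,5,4) = 1/495; Σ_t [1,1]: t=1:−1/40320 = -1/40320; (3j)²=1/55 [(1 5 4; 0 -4 4)], sign=-1
I_A²/I_B² = (28/495)/(1/55) = 28/9

28/9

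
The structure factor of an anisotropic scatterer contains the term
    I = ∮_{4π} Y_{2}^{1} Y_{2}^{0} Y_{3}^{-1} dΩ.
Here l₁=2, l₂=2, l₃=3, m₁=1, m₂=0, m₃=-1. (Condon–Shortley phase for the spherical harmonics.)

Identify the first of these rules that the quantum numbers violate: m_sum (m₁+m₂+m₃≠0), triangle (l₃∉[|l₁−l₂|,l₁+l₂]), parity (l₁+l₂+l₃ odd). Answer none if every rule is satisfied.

Σmᵢ = 0  ✓
l₃∈[|l₁−l₂|,l₁+l₂]=[0,4], have l₃=3  ✓
Σlᵢ = 7 ⇒ odd  ✗

parity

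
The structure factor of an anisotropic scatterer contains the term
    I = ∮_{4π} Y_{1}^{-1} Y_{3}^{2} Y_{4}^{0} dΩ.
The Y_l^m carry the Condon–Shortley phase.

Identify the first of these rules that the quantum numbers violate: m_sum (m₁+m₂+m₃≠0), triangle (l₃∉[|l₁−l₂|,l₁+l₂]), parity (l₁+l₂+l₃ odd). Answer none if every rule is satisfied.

m_sum

m₁+m₂+m₃ = -1 + 2 + 0 = 1  ✗
triangle: |1−3|=2 ≤ l₃=4 ≤ 1+3=4
parity: l₁+l₂+l₃ = 8 is even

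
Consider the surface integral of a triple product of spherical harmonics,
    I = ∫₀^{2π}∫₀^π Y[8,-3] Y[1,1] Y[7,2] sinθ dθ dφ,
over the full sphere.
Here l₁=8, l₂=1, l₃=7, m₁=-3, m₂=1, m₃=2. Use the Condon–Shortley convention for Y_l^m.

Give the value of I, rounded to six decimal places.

Rules hold: Σm=0, L=16 even, 7≤7≤9.
N = 17·3·15 = 765
Δ = 2!·14!·0!/17! = 1/2040
Racah Σ t=1..1: t=1:−1/25401600 = -1/25401600
⇒ 3j(8 1 7; 0 0 0)² = 8/255, sgn +1
Racah Σ t=2..2: t=2:+1/87091200 = 1/87091200
⇒ 3j(8 1 7; -3 1 2)² = 11/408, sgn -1
4πI² = N·(3j₀)²·(3jₘ)² = 11/17
I = -1·√(0.647059/4π) = -0.22691696

-0.226917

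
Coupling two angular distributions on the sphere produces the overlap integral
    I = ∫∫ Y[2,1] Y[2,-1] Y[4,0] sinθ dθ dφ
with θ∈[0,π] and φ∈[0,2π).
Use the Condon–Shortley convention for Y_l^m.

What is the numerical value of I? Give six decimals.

Checks pass: Σm=0; 8 even; l₃=4∈[0,4].
(2·2+1)(2·2+1)(2·4+1) = 225
Δ: 0! 4! 4! / 9! → 1/630
sum: t=0:+1/16 = 1/16
3j²(2 2 4; 0 0 0) = Δ·Π!·Σ² = 2/35  (sign +1)
sum: t=0:+1/36 = 1/36
3j²(2 2 4; 1 -1 0) = Δ·Π!·Σ² = 8/315  (sign +1)
combine: 4πI² = 225·2/35·8/315 = 16/49
take √, sign +1: I = 0.16119702

0.161197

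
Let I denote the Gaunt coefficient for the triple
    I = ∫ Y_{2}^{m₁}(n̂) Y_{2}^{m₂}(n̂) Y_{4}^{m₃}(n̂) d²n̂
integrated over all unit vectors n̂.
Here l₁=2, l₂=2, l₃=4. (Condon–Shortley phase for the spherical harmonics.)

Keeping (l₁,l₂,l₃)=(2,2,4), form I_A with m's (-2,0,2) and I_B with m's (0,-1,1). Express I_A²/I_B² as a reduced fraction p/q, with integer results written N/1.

1/2

Shared (l₁,l₂,l₃)=(2,2,4): N and (l;000)² cancel in I_A²/I_B².
A: Δ = 0!·4!·4!/9! = 1/630; Racah Σ t=0..0: t=0:+1/96 = 1/96; ⇒ 3j(2 2 4; -2 0 2)² = 1/42, sgn +1
B: Δ = 0!·4!·4!/9! = 1/630; Racah Σ t=0..0: t=0:+1/24 = 1/24; ⇒ 3j(2 2 4; 0 -1 1)² = 1/21, sgn -1
I_A²/I_B² = (1/42)/(1/21) = 1/2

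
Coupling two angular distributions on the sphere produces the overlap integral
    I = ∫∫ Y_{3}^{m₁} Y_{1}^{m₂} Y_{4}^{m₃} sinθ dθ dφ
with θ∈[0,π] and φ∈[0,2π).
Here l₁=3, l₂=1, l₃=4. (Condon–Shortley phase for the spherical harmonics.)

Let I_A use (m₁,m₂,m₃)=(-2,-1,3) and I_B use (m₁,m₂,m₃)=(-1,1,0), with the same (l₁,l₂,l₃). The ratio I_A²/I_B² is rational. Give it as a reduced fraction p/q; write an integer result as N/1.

Shared (l₁,l₂,l₃)=(3,1,4): N and (l;000)² cancel in I_A²/I_B².
A: Δ = 0!·6!·2!/9! = 1/252; Racah Σ t=0..0: t=0:+1/240 = 1/240; ⇒ 3j(3 1 4; -2 -1 3)² = 1/12, sgn -1
B: Δ = 0!·6!·2!/9! = 1/252; Racah Σ t=0..0: t=0:+1/96 = 1/96; ⇒ 3j(3 1 4; -1 1 0)² = 1/42, sgn +1
I_A²/I_B² = (1/12)/(1/42) = 7/2

7/2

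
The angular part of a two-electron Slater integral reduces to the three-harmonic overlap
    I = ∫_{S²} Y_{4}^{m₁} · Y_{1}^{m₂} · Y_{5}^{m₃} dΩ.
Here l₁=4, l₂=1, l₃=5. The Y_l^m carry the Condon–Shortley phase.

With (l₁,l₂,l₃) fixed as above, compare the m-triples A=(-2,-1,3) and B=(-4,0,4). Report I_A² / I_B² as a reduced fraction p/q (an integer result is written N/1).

Shared (l₁,l₂,l₃)=(4,1,5): N and (l;000)² cancel in I_A²/I_B².
A: Δ = 0!·8!·2!/11! = 1/495; Racah Σ t=0..0: t=0:+1/2880 = 1/2880; ⇒ 3j(4 1 5; -2 -1 3)² = 28/495, sgn +1
B: Δ = 0!·8!·2!/11! = 1/495; Racah Σ t=0..0: t=0:+1/40320 = 1/40320; ⇒ 3j(4 1 5; -4 0 4)² = 1/55, sgn -1
I_A²/I_B² = (28/495)/(1/55) = 28/9

28/9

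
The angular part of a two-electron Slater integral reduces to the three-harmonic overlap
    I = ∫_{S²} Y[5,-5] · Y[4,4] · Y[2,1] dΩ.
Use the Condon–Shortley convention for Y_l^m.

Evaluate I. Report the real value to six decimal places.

l₁+l₂+l₃=11 is odd: 3j(l;000)=0 ⇒ I=0

0.000000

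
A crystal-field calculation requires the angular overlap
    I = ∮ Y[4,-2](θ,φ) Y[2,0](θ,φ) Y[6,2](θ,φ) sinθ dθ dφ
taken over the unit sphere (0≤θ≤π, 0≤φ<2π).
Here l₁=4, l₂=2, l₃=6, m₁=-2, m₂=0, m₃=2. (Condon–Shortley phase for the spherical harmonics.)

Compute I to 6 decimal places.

0.206144

Rules hold: Σm=0, L=12 even, 2≤6≤6.
N = 9·5·13 = 585
Δ = 0!·8!·4!/13! = 1/6435
Racah Σ t=0..0: t=0:+1/2304 = 1/2304
⇒ 3j(4 2 6; 0 0 0)² = 5/143, sgn +1
Racah Σ t=0..0: t=0:+1/5760 = 1/5760
⇒ 3j(4 2 6; -2 0 2)² = 56/2145, sgn +1
4πI² = N·(3j₀)²·(3jₘ)² = 840/1573
I = +1·√(0.534011/4π) = 0.20614383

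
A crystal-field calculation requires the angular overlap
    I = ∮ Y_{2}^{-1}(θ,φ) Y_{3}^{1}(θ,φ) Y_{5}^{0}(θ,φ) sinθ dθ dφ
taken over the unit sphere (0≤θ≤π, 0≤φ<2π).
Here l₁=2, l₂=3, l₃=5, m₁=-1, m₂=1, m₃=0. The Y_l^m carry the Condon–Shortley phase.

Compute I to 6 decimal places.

0.169433

Rules hold: Σm=0, L=10 even, 1≤5≤5.
N = 5·7·11 = 385
Δ = 0!·4!·6!/11! = 1/2310
Racah Σ t=0..0: t=0:+1/144 = 1/144
⇒ 3j(2 3 5; 0 0 0)² = 10/231, sgn -1
Racah Σ t=0..0: t=0:+1/288 = 1/288
⇒ 3j(2 3 5; -1 1 0)² = 5/231, sgn -1
4πI² = N·(3j₀)²·(3jₘ)² = 250/693
I = +1·√(0.36075/4π) = 0.16943318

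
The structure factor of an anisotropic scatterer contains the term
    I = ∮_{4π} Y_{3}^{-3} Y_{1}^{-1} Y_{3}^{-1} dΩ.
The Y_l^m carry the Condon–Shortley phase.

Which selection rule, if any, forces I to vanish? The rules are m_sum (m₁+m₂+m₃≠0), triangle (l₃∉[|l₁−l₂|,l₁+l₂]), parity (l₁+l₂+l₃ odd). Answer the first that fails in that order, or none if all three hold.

m_sum

m₁+m₂+m₃ = -3 − 1 − 1 = -5  ✗
triangle: |3−1|=2 ≤ l₃=3 ≤ 3+1=4
parity: l₁+l₂+l₃ = 7 is odd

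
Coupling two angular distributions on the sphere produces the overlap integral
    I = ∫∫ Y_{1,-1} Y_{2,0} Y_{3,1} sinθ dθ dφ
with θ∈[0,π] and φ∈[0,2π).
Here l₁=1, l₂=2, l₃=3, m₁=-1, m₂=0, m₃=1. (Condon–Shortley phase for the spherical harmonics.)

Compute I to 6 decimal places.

Checks pass: Σm=0; 6 even; l₃=3∈[1,3].
(2·1+1)(2·2+1)(2·3+1) = 105
Δ: 0! 2! 4! / 7! → 1/105
sum: t=0:+1/4 = 1/4
3j²(1 2 3; 0 0 0) = Δ·Π!·Σ² = 3/35  (sign -1)
sum: t=0:+1/8 = 1/8
3j²(1 2 3; -1 0 1) = Δ·Π!·Σ² = 2/35  (sign +1)
combine: 4πI² = 105·3/35·2/35 = 18/35
take √, sign -1: I = -0.20230066

-0.202301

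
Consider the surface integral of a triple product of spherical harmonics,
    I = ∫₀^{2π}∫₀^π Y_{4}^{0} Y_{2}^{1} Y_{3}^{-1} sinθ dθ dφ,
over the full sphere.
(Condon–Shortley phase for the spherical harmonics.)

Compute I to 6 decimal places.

Σlᵢ=9 odd — θ-integrand is odd under cosθ→−cosθ; I=0

0.000000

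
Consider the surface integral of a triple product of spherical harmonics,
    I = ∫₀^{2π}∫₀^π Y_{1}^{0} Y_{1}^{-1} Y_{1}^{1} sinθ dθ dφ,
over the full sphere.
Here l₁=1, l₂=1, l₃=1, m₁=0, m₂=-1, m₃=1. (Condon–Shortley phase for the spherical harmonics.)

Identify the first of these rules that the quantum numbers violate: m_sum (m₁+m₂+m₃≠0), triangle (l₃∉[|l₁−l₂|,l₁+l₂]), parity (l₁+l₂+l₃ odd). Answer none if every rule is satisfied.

Σmᵢ = 0  ✓
l₃∈[|l₁−l₂|,l₁+l₂]=[0,2], have l₃=1  ✓
Σlᵢ = 3 ⇒ odd  ✗

parity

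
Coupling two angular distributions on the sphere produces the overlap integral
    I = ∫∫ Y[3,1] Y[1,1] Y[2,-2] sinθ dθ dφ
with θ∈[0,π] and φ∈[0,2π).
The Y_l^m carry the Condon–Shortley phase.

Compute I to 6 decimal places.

-0.082589

Checks pass: Σm=0; 6 even; l₃=2∈[2,4].
(2·3+1)(2·1+1)(2·2+1) = 105
Δ: 2! 4! 0! / 7! → 1/105
sum: t=1:−1/4 = -1/4
3j²(3 1 2; 0 0 0) = Δ·Π!·Σ² = 3/35  (sign -1)
sum: t=2:+1/48 = 1/48
3j²(3 1 2; 1 1 -2) = Δ·Π!·Σ² = 1/105  (sign +1)
combine: 4πI² = 105·3/35·1/105 = 3/35
take √, sign -1: I = -0.08258890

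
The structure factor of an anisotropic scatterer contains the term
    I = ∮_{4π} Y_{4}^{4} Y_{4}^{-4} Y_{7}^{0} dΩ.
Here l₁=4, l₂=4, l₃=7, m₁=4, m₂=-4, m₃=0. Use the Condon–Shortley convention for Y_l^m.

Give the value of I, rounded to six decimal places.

0.000000

L=15 odd ⇒ parity kills the (l;000) factor ⇒ I = 0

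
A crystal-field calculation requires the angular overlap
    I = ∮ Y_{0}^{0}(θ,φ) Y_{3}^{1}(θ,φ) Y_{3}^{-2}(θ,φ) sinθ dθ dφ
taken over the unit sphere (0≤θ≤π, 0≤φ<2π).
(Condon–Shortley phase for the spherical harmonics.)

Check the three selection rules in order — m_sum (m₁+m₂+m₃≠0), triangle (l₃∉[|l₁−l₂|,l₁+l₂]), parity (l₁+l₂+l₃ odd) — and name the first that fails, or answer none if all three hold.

azimuthal sum: 0 + 1 − 2 = -1  ✗
3 ≤ 3 ≤ 3 (triangle on l)
L = 0 + 3 + 3 = 6 (even)

m_sum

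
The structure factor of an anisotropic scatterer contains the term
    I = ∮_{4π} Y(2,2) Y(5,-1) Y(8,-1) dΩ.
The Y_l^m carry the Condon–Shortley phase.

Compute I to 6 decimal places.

0.000000

l₃=8 ∉ [3,7] — triangle fails ⇒ I = 0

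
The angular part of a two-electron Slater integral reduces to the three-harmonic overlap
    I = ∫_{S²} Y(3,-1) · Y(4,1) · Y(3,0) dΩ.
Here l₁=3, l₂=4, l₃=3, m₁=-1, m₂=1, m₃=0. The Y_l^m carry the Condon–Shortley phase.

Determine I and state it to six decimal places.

-0.099323

m-sum 0 ✓  L=10 even ✓  1≤3≤7 ✓
Π(2lᵢ+1) = 7×9×7 = 441
triangle coeff Δ(3,4,3) = 1/34650
Σ_t [1,3]: t=1:−1/72 t=2:+1/16 t=3:−1/72 = 5/144
(3j)²=2/77 [(3 4 3; 0 0 0)], sign=-1
Σ_t [2,4]: t=2:+1/48 t=3:−1/24 t=4:+1/288 = -5/288
(3j)²=5/462 [(3 4 3; -1 1 0)], sign=+1
⇒ 4πI² = 15/121
I = (-1)√(15/121/(4π)) = -0.09932258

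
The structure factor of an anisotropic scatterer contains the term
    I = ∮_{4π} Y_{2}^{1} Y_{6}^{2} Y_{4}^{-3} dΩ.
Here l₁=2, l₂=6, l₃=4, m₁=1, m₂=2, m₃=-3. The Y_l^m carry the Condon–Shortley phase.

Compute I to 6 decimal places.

m-sum 0 ✓  L=12 even ✓  4≤4≤8 ✓
Π(2lᵢ+1) = 5×13×9 = 585
triangle coeff Δ(2,6,4) = 1/6435
Σ_t [2,2]: t=2:+1/2304 = 1/2304
(3j)²=5/143 [(2 6 4; 0 0 0)], sign=+1
Σ_t [1,1]: t=1:−1/30240 = -1/30240
(3j)²=32/6435 [(2 6 4; 1 2 -3)], sign=+1
⇒ 4πI² = 160/1573
I = (+1)√(160/1573/(4π)) = 0.08996855

0.089969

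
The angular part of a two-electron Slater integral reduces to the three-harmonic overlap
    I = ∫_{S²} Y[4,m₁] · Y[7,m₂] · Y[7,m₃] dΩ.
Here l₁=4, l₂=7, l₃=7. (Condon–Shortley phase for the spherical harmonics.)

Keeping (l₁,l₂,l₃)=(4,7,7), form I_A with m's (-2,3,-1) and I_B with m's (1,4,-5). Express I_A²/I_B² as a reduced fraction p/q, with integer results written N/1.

Same 4,7,7: normalisation and zero-m 3j drop out of the ratio.
A: Δ: 4! 4! 10! / 19! → 1/58198140; sum: t=2:+1/7741440 t=3:−1/1088640 t=4:+1/1658880 = -13/69672960; 3j²(4 7 7; -2 3 -1) = Δ·Π!·Σ² = 325/149226  (sign -1)
B: Δ: 4! 4! 10! / 19! → 1/58198140; sum: t=1:−1/87091200 t=2:+1/8709120 t=3:−1/11612160 = 1/58060800; 3j²(4 7 7; 1 4 -5) = Δ·Π!·Σ² = 99/117572  (sign +1)
I_A²/I_B² = (325/149226)/(99/117572) = 8450/3267

8450/3267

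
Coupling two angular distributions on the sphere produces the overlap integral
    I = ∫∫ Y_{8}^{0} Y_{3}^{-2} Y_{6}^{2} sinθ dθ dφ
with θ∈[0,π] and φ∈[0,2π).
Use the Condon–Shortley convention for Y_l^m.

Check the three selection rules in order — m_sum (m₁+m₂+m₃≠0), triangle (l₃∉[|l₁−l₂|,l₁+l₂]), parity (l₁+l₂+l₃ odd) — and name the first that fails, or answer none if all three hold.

parity

azimuthal sum: 0 − 2 + 2 = 0  ✓
5 ≤ 6 ≤ 11 (triangle on l)  ✓
L = 8 + 3 + 6 = 17 (odd)  ✗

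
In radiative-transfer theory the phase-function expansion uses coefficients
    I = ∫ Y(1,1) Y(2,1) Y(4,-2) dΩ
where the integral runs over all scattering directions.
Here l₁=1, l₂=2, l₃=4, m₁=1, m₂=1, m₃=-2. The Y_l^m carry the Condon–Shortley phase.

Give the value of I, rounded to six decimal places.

triangle: need 1≤l₃≤3, have 4; I=0

0.000000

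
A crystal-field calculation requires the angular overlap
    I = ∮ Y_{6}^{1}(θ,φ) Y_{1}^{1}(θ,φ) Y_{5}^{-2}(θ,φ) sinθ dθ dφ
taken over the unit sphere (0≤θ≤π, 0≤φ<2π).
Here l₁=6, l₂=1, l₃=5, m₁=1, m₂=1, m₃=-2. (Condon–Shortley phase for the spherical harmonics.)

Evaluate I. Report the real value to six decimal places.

-0.129207

Checks pass: Σm=0; 12 even; l₃=5∈[5,7].
(2·6+1)(2·1+1)(2·5+1) = 429
Δ: 2! 10! 0! / 13! → 1/858
sum: t=1:−1/14400 = -1/14400
3j²(6 1 5; 0 0 0) = Δ·Π!·Σ² = 6/143  (sign +1)
sum: t=2:+1/60480 = 1/60480
3j²(6 1 5; 1 1 -2) = Δ·Π!·Σ² = 5/429  (sign -1)
combine: 4πI² = 429·6/143·5/429 = 30/143
take √, sign -1: I = -0.12920749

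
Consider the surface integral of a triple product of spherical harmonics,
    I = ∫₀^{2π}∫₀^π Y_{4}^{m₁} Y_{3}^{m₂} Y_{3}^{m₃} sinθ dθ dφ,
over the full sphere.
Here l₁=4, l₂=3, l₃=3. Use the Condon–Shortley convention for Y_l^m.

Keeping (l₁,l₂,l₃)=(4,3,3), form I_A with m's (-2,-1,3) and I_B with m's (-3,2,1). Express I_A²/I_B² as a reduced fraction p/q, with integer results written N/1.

Shared (l₁,l₂,l₃)=(4,3,3): N and (l;000)² cancel in I_A²/I_B².
A: Δ = 4!·4!·2!/11! = 1/34650; Racah Σ t=2..2: t=2:+1/192 = 1/192; ⇒ 3j(4 3 3; -2 -1 3)² = 3/77, sgn +1
B: Δ = 4!·4!·2!/11! = 1/34650; Racah Σ t=3..4: t=3:−1/288 t=4:+1/144 = 1/288; ⇒ 3j(4 3 3; -3 2 1)² = 1/99, sgn +1
I_A²/I_B² = (3/77)/(1/99) = 27/7

27/7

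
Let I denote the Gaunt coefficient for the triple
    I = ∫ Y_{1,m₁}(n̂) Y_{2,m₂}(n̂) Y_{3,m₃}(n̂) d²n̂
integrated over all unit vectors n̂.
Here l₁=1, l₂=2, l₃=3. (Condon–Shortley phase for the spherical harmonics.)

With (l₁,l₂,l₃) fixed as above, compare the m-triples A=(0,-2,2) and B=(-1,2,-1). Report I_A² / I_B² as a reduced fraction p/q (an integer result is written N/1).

Same 1,2,3: normalisation and zero-m 3j drop out of the ratio.
A: Δ: 0! 2! 4! / 7! → 1/105; sum: t=0:+1/24 = 1/24; 3j²(1 2 3; 0 -2 2) = Δ·Π!·Σ² = 1/21  (sign -1)
B: Δ: 0! 2! 4! / 7! → 1/105; sum: t=0:+1/48 = 1/48; 3j²(1 2 3; -1 2 -1) = Δ·Π!·Σ² = 1/105  (sign +1)
I_A²/I_B² = (1/21)/(1/105) = 5/1

5/1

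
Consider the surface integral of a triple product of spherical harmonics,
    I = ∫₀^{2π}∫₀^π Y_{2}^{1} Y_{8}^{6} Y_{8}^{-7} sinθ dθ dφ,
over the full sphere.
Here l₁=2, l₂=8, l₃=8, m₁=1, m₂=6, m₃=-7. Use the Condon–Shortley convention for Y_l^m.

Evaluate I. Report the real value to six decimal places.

-0.193012

Checks pass: Σm=0; 18 even; l₃=8∈[6,10].
(2·2+1)(2·8+1)(2·8+1) = 1445
Δ: 2! 2! 14! / 19! → 1/348840
sum: t=0:+1/116121600 t=1:−1/25401600 t=2:+1/116121600 = -1/45158400
3j²(2 8 8; 0 0 0) = Δ·Π!·Σ² = 24/1615  (sign -1)
sum: t=0:+1/174356582400 t=1:−1/12454041600 = -1/13412044800
3j²(2 8 8; 1 6 -7) = Δ·Π!·Σ² = 169/7752  (sign +1)
combine: 4πI² = 1445·24/1615·169/7752 = 169/361
take √, sign -1: I = -0.19301223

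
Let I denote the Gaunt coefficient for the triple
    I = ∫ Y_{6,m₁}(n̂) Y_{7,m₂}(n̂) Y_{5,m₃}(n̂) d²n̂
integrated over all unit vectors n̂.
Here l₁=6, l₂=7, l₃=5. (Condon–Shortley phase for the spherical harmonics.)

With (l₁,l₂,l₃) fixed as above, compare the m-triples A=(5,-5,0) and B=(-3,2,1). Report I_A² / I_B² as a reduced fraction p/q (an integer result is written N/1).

25/256

Same 6,7,5: normalisation and zero-m 3j drop out of the ratio.
A: Δ: 8! 4! 6! / 19! → 1/174594420; sum: t=0:+1/11612160 t=1:−1/14515200 = 1/58060800; 3j²(6 7 5; 5 -5 0) = Δ·Π!·Σ² = 55/58786  (sign -1)
B: Δ: 8! 4! 6! / 19! → 1/174594420; sum: t=5:−1/829440 t=6:+1/311040 t=7:−1/967680 t=8:+1/29030400 = 11/10886400; 3j²(6 7 5; -3 2 1) = Δ·Π!·Σ² = 1408/146965  (sign +1)
I_A²/I_B² = (55/58786)/(1408/146965) = 25/256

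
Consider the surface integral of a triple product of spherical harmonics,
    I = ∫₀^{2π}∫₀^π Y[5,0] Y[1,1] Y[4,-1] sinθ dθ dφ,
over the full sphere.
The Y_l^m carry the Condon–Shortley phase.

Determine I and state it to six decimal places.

Checks pass: Σm=0; 10 even; l₃=4∈[4,6].
(2·5+1)(2·1+1)(2·4+1) = 297
Δ: 2! 8! 0! / 11! → 1/495
sum: t=1:−1/576 = -1/576
3j²(5 1 4; 0 0 0) = Δ·Π!·Σ² = 5/99  (sign -1)
sum: t=2:+1/1440 = 1/1440
3j²(5 1 4; 0 1 -1) = Δ·Π!·Σ² = 2/99  (sign -1)
combine: 4πI² = 297·5/99·2/99 = 10/33
take √, sign +1: I = 0.15528807

0.155288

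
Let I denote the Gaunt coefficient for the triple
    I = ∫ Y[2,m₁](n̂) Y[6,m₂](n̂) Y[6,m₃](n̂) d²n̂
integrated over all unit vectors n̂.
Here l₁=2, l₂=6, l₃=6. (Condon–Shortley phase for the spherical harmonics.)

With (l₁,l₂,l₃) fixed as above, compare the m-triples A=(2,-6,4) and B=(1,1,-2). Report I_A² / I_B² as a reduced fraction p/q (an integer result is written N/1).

l's match ⇒ only the (l;m) 3-j factors differ between A and B.
A: triangle coeff Δ(2,6,6) = 1/90090; Σ_t [0,0]: t=0:+1/14515200 = 1/14515200; (3j)²=2/455 [(2 6 6; 2 -6 4)], sign=+1
B: triangle coeff Δ(2,6,6) = 1/90090; Σ_t [0,1]: t=0:+1/60480 t=1:−1/34560 = -1/80640; (3j)²=6/1001 [(2 6 6; 1 1 -2)], sign=-1
I_A²/I_B² = (2/455)/(6/1001) = 11/15

11/15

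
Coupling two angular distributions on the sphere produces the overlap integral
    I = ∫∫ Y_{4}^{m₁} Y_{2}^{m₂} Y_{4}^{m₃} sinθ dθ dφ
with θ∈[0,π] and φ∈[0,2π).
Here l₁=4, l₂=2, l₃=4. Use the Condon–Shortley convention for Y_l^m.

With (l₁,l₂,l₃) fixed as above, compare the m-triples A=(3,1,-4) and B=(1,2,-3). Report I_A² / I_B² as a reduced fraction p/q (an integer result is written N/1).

Same 4,2,4: normalisation and zero-m 3j drop out of the ratio.
A: Δ: 2! 6! 2! / 11! → 1/13860; sum: t=1:−1/1440 = -1/1440; 3j²(4 2 4; 3 1 -4) = Δ·Π!·Σ² = 7/165  (sign -1)
B: Δ: 2! 6! 2! / 11! → 1/13860; sum: t=2:+1/480 = 1/480; 3j²(4 2 4; 1 2 -3) = Δ·Π!·Σ² = 3/110  (sign -1)
I_A²/I_B² = (7/165)/(3/110) = 14/9

14/9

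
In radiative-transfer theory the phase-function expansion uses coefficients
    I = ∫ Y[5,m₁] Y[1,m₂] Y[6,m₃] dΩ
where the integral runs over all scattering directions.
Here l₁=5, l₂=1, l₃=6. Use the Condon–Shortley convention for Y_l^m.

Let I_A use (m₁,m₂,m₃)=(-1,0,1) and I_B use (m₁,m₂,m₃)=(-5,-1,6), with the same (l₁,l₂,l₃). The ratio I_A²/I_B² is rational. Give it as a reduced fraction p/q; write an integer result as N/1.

35/66

l's match ⇒ only the (l;m) 3-j factors differ between A and B.
A: triangle coeff Δ(5,1,6) = 1/858; Σ_t [0,0]: t=0:+1/17280 = 1/17280; (3j)²=35/858 [(5 1 6; -1 0 1)], sign=-1
B: triangle coeff Δ(5,1,6) = 1/858; Σ_t [0,0]: t=0:+1/7257600 = 1/7257600; (3j)²=1/13 [(5 1 6; -5 -1 6)], sign=+1
I_A²/I_B² = (35/858)/(1/13) = 35/66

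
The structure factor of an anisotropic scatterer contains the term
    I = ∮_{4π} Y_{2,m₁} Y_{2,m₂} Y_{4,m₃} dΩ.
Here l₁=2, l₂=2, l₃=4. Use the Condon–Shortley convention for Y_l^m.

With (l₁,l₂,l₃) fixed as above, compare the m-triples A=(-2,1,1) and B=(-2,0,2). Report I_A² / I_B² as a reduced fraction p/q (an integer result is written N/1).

Shared (l₁,l₂,l₃)=(2,2,4): N and (l;000)² cancel in I_A²/I_B².
A: Δ = 0!·4!·4!/9! = 1/630; Racah Σ t=0..0: t=0:+1/144 = 1/144; ⇒ 3j(2 2 4; -2 1 1)² = 1/126, sgn -1
B: Δ = 0!·4!·4!/9! = 1/630; Racah Σ t=0..0: t=0:+1/96 = 1/96; ⇒ 3j(2 2 4; -2 0 2)² = 1/42, sgn +1
I_A²/I_B² = (1/126)/(1/42) = 1/3

1/3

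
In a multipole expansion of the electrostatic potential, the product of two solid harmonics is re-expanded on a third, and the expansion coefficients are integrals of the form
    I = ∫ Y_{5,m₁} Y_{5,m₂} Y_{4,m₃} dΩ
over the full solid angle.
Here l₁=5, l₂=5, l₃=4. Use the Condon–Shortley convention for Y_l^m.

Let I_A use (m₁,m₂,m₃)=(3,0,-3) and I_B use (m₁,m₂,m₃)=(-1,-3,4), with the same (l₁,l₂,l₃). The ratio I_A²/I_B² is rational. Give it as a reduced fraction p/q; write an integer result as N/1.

Shared (l₁,l₂,l₃)=(5,5,4): N and (l;000)² cancel in I_A²/I_B².
A: Δ = 6!·4!·4!/15! = 1/3153150; Racah Σ t=1..2: t=1:−1/17280 t=2:+1/6912 = 1/11520; ⇒ 3j(5 5 4; 3 0 -3)² = 2/143, sgn -1
B: Δ = 6!·4!·4!/15! = 1/3153150; Racah Σ t=2..2: t=2:+1/27648 = 1/27648; ⇒ 3j(5 5 4; -1 -3 4)² = 10/429, sgn +1
I_A²/I_B² = (2/143)/(10/429) = 3/5

3/5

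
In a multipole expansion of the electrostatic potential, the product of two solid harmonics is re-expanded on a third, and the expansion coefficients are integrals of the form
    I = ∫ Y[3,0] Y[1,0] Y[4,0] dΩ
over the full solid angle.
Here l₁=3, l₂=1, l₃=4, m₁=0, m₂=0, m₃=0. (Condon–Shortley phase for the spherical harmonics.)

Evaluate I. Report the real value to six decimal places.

0.246233

Rules hold: Σm=0, L=8 even, 2≤4≤4.
N = 7·3·9 = 189
Δ = 0!·6!·2!/9! = 1/252
Racah Σ t=0..0: t=0:+1/36 = 1/36
⇒ 3j(3 1 4; 0 0 0)² = 4/63, sgn +1
(m-triple is (0,0,0) — same symbol as above.)
4πI² = N·(3j₀)²·(3jₘ)² = 16/21
I = +1·√(0.761905/4π) = 0.24623252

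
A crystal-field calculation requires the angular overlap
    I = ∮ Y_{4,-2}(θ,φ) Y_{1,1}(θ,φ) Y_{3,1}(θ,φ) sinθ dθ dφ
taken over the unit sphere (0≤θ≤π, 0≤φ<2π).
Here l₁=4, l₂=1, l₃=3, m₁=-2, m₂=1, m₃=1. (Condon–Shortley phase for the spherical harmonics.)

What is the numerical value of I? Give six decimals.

Rules hold: Σm=0, L=8 even, 3≤3≤5.
N = 9·3·7 = 189
Δ = 2!·6!·0!/9! = 1/252
Racah Σ t=1..1: t=1:−1/36 = -1/36
⇒ 3j(4 1 3; 0 0 0)² = 4/63, sgn +1
Racah Σ t=2..2: t=2:+1/96 = 1/96
⇒ 3j(4 1 3; -2 1 1)² = 5/84, sgn +1
4πI² = N·(3j₀)²·(3jₘ)² = 5/7
I = +1·√(0.714286/4π) = 0.23841361

0.238414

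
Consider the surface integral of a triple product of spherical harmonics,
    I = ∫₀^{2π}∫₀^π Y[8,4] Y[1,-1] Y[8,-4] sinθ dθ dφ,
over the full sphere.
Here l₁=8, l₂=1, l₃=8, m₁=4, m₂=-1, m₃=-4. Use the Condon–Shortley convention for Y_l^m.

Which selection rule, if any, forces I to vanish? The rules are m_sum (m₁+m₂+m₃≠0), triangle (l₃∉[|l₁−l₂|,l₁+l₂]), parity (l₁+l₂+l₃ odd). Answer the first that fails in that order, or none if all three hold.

m_sum

azimuthal sum: 4 − 1 − 4 = -1  ✗
7 ≤ 8 ≤ 9 (triangle on l)
L = 8 + 1 + 8 = 17 (odd)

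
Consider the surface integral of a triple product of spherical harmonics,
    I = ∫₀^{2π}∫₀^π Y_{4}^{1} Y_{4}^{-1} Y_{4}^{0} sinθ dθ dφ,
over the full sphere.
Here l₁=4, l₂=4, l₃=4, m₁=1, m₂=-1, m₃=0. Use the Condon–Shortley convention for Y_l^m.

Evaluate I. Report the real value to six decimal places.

-0.068481

Rules hold: Σm=0, L=12 even, 0≤4≤8.
N = 9·9·9 = 729
Δ = 4!·4!·4!/13! = 1/450450
Racah Σ t=0..4: t=0:+1/13824 t=1:−1/216 t=2:+1/64 t=3:−1/216 t=4:+1/13824 = 5/768
⇒ 3j(4 4 4; 0 0 0)² = 18/1001, sgn +1
Racah Σ t=0..3: t=0:+1/864 t=1:−1/96 t=2:+1/144 t=3:−1/3456 = -1/384
⇒ 3j(4 4 4; 1 -1 0)² = 9/2002, sgn -1
4πI² = N·(3j₀)²·(3jₘ)² = 59049/1002001
I = -1·√(0.0589311/4π) = -0.06848055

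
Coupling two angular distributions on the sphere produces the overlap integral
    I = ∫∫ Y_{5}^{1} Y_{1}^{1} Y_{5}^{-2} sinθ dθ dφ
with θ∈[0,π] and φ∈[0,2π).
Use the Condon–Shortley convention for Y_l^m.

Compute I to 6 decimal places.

0.000000

l₁+l₂+l₃=11 is odd: 3j(l;000)=0 ⇒ I=0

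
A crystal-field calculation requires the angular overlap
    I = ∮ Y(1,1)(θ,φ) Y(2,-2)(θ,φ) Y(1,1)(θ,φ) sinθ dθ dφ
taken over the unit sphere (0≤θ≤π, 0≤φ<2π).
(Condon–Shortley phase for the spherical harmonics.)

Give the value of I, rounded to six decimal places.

Rules hold: Σm=0, L=4 even, 1≤1≤3.
N = 3·5·3 = 45
Δ = 2!·0!·2!/5! = 1/30
Racah Σ t=1..1: t=1:−1/1 = -1/1
⇒ 3j(1 2 1; 0 0 0)² = 2/15, sgn +1
Racah Σ t=0..0: t=0:+1/4 = 1/4
⇒ 3j(1 2 1; 1 -2 1)² = 1/5, sgn +1
4πI² = N·(3j₀)²·(3jₘ)² = 6/5
I = +1·√(1.2/4π) = 0.30901936

0.309019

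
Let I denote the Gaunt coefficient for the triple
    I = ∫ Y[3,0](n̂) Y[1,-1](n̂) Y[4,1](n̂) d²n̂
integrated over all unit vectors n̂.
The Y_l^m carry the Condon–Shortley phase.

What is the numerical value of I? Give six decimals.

-0.194664

Checks pass: Σm=0; 8 even; l₃=4∈[2,4].
(2·3+1)(2·1+1)(2·4+1) = 189
Δ: 0! 6! 2! / 9! → 1/252
sum: t=0:+1/36 = 1/36
3j²(3 1 4; 0 0 0) = Δ·Π!·Σ² = 4/63  (sign +1)
sum: t=0:+1/72 = 1/72
3j²(3 1 4; 0 -1 1) = Δ·Π!·Σ² = 5/126  (sign -1)
combine: 4πI² = 189·4/63·5/126 = 10/21
take √, sign -1: I = -0.19466390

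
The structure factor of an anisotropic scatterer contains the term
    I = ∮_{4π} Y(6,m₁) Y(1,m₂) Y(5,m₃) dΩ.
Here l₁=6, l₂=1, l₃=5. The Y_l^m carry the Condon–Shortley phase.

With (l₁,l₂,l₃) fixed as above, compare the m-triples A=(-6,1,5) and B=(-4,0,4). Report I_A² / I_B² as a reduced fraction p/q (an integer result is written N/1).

l's match ⇒ only the (l;m) 3-j factors differ between A and B.
A: triangle coeff Δ(6,1,5) = 1/858; Σ_t [2,2]: t=2:+1/7257600 = 1/7257600; (3j)²=1/13 [(6 1 5; -6 1 5)], sign=+1
B: triangle coeff Δ(6,1,5) = 1/858; Σ_t [1,1]: t=1:−1/362880 = -1/362880; (3j)²=10/429 [(6 1 5; -4 0 4)], sign=+1
I_A²/I_B² = (1/13)/(10/429) = 33/10

33/10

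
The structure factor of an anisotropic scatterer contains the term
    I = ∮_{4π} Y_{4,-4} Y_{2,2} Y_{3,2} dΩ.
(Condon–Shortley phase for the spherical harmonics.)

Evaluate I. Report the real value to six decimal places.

L=9 odd ⇒ parity kills the (l;000) factor ⇒ I = 0

0.000000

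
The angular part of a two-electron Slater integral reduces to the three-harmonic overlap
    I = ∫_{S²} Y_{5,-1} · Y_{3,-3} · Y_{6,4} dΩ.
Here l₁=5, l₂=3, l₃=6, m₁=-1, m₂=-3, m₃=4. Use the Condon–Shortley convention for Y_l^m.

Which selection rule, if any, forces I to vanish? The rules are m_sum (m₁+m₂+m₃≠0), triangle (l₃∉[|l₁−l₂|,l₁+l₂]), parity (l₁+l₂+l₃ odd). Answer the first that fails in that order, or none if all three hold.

none

Σmᵢ = 0  ✓
l₃∈[|l₁−l₂|,l₁+l₂]=[2,8], have l₃=6  ✓
Σlᵢ = 14 ⇒ even  ✓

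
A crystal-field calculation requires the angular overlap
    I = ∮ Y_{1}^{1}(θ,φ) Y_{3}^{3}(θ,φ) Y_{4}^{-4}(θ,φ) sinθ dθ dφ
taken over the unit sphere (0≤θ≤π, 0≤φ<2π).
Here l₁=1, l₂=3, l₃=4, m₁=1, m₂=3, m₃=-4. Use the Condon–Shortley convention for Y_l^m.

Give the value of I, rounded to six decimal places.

0.325735

Checks pass: Σm=0; 8 even; l₃=4∈[2,4].
(2·1+1)(2·3+1)(2·4+1) = 189
Δ: 0! 2! 6! / 9! → 1/252
sum: t=0:+1/36 = 1/36
3j²(1 3 4; 0 0 0) = Δ·Π!·Σ² = 4/63  (sign +1)
sum: t=0:+1/1440 = 1/1440
3j²(1 3 4; 1 3 -4) = Δ·Π!·Σ² = 1/9  (sign +1)
combine: 4πI² = 189·4/63·1/9 = 4/3
take √, sign +1: I = 0.32573501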